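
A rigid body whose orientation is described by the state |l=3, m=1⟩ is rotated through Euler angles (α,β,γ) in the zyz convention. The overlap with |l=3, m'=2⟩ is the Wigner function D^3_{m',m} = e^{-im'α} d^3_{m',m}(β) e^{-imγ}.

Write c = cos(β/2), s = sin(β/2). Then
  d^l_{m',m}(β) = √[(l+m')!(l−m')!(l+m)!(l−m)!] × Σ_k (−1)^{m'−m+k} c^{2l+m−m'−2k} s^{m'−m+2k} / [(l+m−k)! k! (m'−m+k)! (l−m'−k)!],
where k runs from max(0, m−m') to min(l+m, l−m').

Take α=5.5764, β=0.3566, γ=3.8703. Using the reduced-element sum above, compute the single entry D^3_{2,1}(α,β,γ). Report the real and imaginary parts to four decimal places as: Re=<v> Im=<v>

First d^3_{2,1}(β=0.3566), then the phase factors e^{-i(2)α} and e^{-i(1)γ}:
c=cos(0.3566/2)=0.984147, s=sin(0.3566/2)=0.177357; N=√[120·1·24·2]=75.894664
Admissible k: 0..1 (factorial args all ≥0)
  k=0: (−1)^1·75.8947/(24)·0.9841^5·0.1774^1 = -0.517782
  k=1: (−1)^2·75.8947/(12)·0.9841^3·0.1774^3 = +0.033632
d^3_{2,1}(0.3566) = -0.517782 +0.033632 = -0.484150
D = (+0.156579+0.987665i)·(-0.484150)·(-0.746036+0.665906i) = +0.374977+0.306257i

Re=0.3750 Im=0.3063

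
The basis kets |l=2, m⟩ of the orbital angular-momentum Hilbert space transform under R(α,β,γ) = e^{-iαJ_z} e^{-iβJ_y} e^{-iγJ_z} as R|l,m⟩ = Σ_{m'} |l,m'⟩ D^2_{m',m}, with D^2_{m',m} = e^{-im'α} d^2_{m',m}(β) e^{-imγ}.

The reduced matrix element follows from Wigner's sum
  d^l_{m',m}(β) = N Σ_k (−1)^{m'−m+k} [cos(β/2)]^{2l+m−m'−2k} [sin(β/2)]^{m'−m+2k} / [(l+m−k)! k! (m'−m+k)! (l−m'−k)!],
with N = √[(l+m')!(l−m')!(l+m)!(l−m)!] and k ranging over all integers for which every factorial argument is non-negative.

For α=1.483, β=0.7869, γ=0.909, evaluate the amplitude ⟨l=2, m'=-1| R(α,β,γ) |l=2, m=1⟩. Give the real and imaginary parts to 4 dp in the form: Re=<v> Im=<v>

First d^2_{-1,1}(β=0.7869), then the phase factors e^{-i(-1)α} and e^{-i(1)γ}:
c=cos(0.7869/2)=0.923592, s=sin(0.7869/2)=0.383377; N=√[1·6·6·1]=6.000000
k: max(0,(1)−(-1))=2 … min(2+(1),2−(-1))=3
  k=2: (−1)^0·6.0000/(2)·0.9236^2·0.3834^2 = +0.376126
  k=3: (−1)^1·6.0000/(6)·0.9236^0·0.3834^4 = -0.021603
d^2_{-1,1}(0.7869) = +0.376126 -0.021603 = +0.354524
Phases: e^{-i·(-1)·1.483}=+0.087684+0.996148i, e^{-i·(1)·0.909}=+0.614535-0.788890i ⇒ D=+0.297706+0.192505i

Re=0.2977 Im=0.1925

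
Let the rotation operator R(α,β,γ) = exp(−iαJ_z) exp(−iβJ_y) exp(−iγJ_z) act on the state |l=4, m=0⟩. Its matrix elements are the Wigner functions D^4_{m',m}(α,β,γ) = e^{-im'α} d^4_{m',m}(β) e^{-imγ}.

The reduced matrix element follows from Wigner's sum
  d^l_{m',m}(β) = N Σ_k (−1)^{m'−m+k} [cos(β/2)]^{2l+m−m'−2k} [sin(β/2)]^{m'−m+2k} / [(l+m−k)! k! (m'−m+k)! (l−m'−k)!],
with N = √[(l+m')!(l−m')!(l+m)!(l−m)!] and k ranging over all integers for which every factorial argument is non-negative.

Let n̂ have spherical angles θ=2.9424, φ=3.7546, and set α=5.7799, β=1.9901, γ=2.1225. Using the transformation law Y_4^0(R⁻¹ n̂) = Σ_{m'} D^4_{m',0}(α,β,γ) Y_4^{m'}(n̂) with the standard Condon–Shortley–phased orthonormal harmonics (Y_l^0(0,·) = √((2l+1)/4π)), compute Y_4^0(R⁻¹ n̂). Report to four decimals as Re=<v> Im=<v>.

Re=0.0316 Im=0.0000

Need the full column D^4_{m',0} for m'=−4..4 at α=5.7799, β=1.9901, γ=2.1225.
cos(β/2)=0.544461, sin(β/2)=0.838786
d^4_{-4,0}: single k=4 term ⇒ +0.363933;  D = -0.155785-0.328904i
d^4_{-3,0}: k∈[3..4] ⇒ +0.334081 -0.792904 = -0.458823;  D = -0.027944+0.457971i
d^4_{-2,0}: k∈[2..4] ⇒ +0.173870 -1.100429 +0.979405 = +0.052846;  D = +0.028260-0.044655i
d^4_{-1,0}: k∈[1..4] ⇒ +0.053203 -0.757624 +1.798137 -0.711280 = +0.382436;  D = +0.335015-0.184451i
d^4_{0,0}: k∈[0..4] ⇒ +0.007722 -0.293240 +1.565938 -1.651814 +0.245025 = -0.126369;  D = -0.126369+0.000000i
d^4_{1,0}: k∈[0..3] ⇒ -0.053203 +0.757624 -1.798137 +0.711280 = -0.382436;  D = -0.335015-0.184451i
d^4_{2,0}: k∈[0..2] ⇒ +0.173870 -1.100429 +0.979405 = +0.052846;  D = +0.028260+0.044655i
d^4_{3,0}: k∈[0..1] ⇒ -0.334081 +0.792904 = +0.458823;  D = +0.027944+0.457971i
d^4_{4,0}: single k=0 term ⇒ +0.363933;  D = -0.155785+0.328904i
Y_4^{m'}(θ=2.9424,φ=3.7546) and Σ D·Y over m':
  (-0.1558-0.3289i)·(-0.0005-0.0004i)  (-0.0279+0.4580i)·(-0.0025-0.0092i)  (+0.0283-0.0447i)·(+0.0253-0.0706i)  (+0.3350-0.1845i)·(+0.2796-0.1967i)  (-0.1264+0.0000i)·(+0.6863+0.0000i)  (-0.3350-0.1845i)·(-0.2796-0.1967i)  (+0.0283+0.0447i)·(+0.0253+0.0706i)  (+0.0279+0.4580i)·(+0.0025-0.0092i)  (-0.1558+0.3289i)·(-0.0005+0.0004i)
Y_4^0(R⁻¹ n̂) = +0.031627+0.000000i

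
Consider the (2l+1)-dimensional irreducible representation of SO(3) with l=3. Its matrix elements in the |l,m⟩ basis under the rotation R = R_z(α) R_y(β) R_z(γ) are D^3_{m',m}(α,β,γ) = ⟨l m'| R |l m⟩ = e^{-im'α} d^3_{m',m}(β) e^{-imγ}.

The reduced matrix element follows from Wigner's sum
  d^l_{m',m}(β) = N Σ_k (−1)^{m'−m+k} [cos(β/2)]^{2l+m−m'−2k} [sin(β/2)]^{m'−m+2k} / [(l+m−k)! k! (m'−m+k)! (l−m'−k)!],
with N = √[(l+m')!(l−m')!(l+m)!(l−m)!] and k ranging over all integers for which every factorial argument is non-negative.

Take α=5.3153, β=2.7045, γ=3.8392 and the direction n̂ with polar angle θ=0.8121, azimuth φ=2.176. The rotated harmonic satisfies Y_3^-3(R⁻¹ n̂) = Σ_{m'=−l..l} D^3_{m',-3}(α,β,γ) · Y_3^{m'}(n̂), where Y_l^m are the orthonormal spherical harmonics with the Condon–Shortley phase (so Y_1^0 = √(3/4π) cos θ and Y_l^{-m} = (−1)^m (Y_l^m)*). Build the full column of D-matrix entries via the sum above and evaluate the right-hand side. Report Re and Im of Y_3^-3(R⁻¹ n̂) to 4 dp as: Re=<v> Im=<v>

Need the full column D^3_{m',-3} for m'=−3..3 at α=5.3153, β=2.7045, γ=3.8392.
cos(β/2)=0.216811, sin(β/2)=0.976214
d^3_{-3,-3}: single k=0 term ⇒ +0.000104;  D = -0.000072+0.000075i
d^3_{-2,-3}: single k=0 term ⇒ -0.001146;  D = +0.001131+0.000179i
d^3_{-1,-3}: single k=0 term ⇒ +0.008156;  D = -0.003517-0.007358i
d^3_{0,-3}: single k=0 term ⇒ -0.042403;  D = -0.021143+0.036755i
d^3_{1,-3}: single k=0 term ⇒ +0.165343;  D = +0.164803-0.013359i
d^3_{2,-3}: single k=0 term ⇒ -0.470848;  D = -0.297454-0.364992i
d^3_{3,-3}: single k=0 term ⇒ +0.865504;  D = -0.242586+0.830813i
Y_3^{m'}(θ=0.8121,φ=2.176) and Σ D·Y over m':
  (-0.0001+0.0001i)·(+0.1547-0.0387i)  (+0.0011+0.0002i)·(-0.1306+0.3465i)  (-0.0035-0.0074i)·(-0.1824-0.2636i)  (-0.0211+0.0368i)·(-0.1626+0.0000i)  (+0.1648-0.0134i)·(+0.1824-0.2636i)  (-0.2975-0.3650i)·(-0.1306-0.3465i)  (-0.2426+0.8308i)·(-0.1547-0.0387i)
Y_3^-3(R⁻¹ n̂) = +0.010465-0.017631i

Re=0.0105 Im=-0.0176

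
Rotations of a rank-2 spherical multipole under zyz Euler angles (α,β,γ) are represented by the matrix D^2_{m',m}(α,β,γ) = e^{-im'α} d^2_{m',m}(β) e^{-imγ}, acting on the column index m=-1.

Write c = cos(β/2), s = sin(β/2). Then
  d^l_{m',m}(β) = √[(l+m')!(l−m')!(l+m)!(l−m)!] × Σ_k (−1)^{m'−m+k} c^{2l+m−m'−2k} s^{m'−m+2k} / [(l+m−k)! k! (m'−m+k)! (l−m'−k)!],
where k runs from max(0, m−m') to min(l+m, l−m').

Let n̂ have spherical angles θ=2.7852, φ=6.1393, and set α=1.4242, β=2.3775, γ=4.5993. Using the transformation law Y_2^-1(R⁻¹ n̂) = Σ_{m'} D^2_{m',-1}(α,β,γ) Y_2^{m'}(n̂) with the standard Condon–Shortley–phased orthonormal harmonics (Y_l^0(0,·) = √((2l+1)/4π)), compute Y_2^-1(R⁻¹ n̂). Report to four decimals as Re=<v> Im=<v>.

Need the full column D^2_{m',-1} for m'=−2..2 at α=1.4242, β=2.3775, γ=4.5993.
cos(β/2)=0.372820, sin(β/2)=0.927904
d^2_{-2,-1}: single k=1 term ⇒ +0.096168;  D = +0.038005+0.088340i
d^2_{-1,-1}: k∈[0..1] ⇒ +0.019320 -0.359026 = -0.339706;  D = -0.328316+0.087229i
d^2_{0,-1}: k∈[0..1] ⇒ -0.117781 +0.729598 = +0.611817;  D = -0.069042-0.607908i
d^2_{1,-1}: k∈[0..1] ⇒ +0.359026 -0.741330 = -0.382304;  D = +0.382090+0.012808i
d^2_{2,-1}: single k=0 term ⇒ -0.595714;  D = +0.106711-0.586079i
Y_2^{m'}(θ=2.7852,φ=6.1393) and Σ D·Y over m':
  (+0.0380+0.0883i)·(+0.0451+0.0133i)  (-0.3283+0.0872i)·(-0.2500-0.0362i)  (-0.0690-0.6079i)·(+0.5156+0.0000i)  (+0.3821+0.0128i)·(+0.2500-0.0362i)  (+0.1067-0.5861i)·(+0.0451-0.0133i)
Y_2^-1(R⁻¹ n̂) = +0.143144-0.357352i

Re=0.1431 Im=-0.3574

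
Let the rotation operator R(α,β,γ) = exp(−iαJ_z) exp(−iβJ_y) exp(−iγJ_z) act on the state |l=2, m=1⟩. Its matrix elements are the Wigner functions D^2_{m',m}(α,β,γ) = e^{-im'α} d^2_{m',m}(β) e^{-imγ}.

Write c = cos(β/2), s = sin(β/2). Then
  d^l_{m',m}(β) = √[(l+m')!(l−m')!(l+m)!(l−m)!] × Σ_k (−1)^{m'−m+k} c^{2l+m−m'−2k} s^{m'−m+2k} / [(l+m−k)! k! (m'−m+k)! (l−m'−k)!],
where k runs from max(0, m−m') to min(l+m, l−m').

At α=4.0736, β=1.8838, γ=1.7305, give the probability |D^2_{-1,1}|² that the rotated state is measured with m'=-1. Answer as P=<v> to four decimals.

P=0.0631

Split into d^2_{-1,1}(β=1.8838) × two z-phases.
Half-angle: c=0.588253, s=0.808677. N=√(1·6·6·1)=6.000000
Admissible k: 2..3 (factorial args all ≥0)
  k=2: (−1)^0·6.0000/(2)·0.5883^2·0.8087^2 = +0.678890
  k=3: (−1)^1·6.0000/(6)·0.5883^0·0.8087^4 = -0.427662
d^2_{-1,1}(1.8838) = +0.678890 -0.427662 = +0.251228
|D^2_{-1,1}|² = |d^2_{-1,1}(β)|² = (+0.251228)² = 0.063115 (the z-rotation phases have unit modulus)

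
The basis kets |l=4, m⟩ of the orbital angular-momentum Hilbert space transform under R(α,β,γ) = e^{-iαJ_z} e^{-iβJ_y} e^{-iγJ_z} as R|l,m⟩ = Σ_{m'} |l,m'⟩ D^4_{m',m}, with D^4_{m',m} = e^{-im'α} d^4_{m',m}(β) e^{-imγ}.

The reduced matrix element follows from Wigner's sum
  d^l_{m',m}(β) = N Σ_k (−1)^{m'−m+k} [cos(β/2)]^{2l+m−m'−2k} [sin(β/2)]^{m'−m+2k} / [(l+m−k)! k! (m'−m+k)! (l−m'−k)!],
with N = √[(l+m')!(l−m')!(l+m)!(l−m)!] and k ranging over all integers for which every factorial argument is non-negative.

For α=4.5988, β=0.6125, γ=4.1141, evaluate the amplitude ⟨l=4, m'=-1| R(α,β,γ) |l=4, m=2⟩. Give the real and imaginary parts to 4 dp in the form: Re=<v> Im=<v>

First d^4_{-1,2}(β=0.6125), then the phase factors e^{-i(-1)α} and e^{-i(2)γ}:
With c≡cos(β/2)=0.953471 and s≡sin(β/2)=0.301485, N=[6·120·720·2]^{1/2}=1018.233765
The bounds max(0,m−m')=3 and min(l+m,l−m')=5 give 3 terms
  k=3: (−1)^0·1018.2338/(72)·0.9535^5·0.3015^3 = +0.305387
  k=4: (−1)^1·1018.2338/(48)·0.9535^3·0.3015^5 = -0.045799
  k=5: (−1)^2·1018.2338/(240)·0.9535^1·0.3015^7 = +0.000916
d^4_{-1,2}(0.6125) = +0.305387 -0.045799 +0.000916 = +0.260503
D = (-0.113345-0.993556i)·(+0.260503)·(-0.365545-0.930794i) = -0.230119+0.122095i

Re=-0.2301 Im=0.1221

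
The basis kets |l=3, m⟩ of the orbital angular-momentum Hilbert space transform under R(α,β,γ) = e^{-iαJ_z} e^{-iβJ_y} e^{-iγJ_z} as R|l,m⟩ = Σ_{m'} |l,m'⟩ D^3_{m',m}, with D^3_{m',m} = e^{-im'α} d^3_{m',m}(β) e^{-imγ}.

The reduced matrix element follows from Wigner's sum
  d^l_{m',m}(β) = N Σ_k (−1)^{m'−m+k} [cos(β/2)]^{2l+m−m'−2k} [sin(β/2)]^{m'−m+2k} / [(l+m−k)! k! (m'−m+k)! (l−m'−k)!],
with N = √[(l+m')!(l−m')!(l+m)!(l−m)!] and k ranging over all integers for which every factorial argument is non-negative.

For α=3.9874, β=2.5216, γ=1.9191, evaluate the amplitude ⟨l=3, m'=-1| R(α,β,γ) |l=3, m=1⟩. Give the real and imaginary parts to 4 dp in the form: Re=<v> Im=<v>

Split into d^3_{-1,1}(β=2.5216) × two z-phases.
Half-angle: c=0.305055, s=0.952335. N=√(2·24·24·2)=48.000000
k: max(0,(1)−(-1))=2 … min(3+(1),3−(-1))=4
  k=2: (−1)^0·48.0000/(8)·0.3051^4·0.9523^2 = +0.047124
  k=3: (−1)^1·48.0000/(6)·0.3051^2·0.9523^4 = -0.612358
  k=4: (−1)^2·48.0000/(48)·0.3051^0·0.9523^6 = +0.745998
d^3_{-1,1}(2.5216) = +0.047124 -0.612358 +0.745998 = +0.180765
Attach z-rotation phases: D = e^{-i(-1)(3.9874)}·(+0.180765)·e^{-i(1)(1.9191)} = -0.086267+0.158852i

Re=-0.0863 Im=0.1589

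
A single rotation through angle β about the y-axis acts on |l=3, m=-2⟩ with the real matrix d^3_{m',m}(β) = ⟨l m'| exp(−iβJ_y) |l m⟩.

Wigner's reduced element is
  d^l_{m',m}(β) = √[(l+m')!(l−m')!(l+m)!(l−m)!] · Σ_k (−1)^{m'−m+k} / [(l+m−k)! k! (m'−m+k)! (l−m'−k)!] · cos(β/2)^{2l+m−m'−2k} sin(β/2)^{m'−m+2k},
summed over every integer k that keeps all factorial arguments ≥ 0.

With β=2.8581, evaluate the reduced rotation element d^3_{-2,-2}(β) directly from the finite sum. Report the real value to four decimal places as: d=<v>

d^3_{-2,-2}(β=2.8581) via Wigner's sum:
Half-angle: c=0.141272, s=0.989971. N=√(1·120·1·120)=120.000000
Admissible k: 0..1 (factorial args all ≥0)
  k=0: (−1)^0·120.0000/(120)·0.1413^6·0.9900^0 = +0.000008
  k=1: (−1)^1·120.0000/(24)·0.1413^4·0.9900^2 = -0.001952
d^3_{-2,-2}(2.8581) = +0.000008 -0.001952 = -0.001944

d=-0.0019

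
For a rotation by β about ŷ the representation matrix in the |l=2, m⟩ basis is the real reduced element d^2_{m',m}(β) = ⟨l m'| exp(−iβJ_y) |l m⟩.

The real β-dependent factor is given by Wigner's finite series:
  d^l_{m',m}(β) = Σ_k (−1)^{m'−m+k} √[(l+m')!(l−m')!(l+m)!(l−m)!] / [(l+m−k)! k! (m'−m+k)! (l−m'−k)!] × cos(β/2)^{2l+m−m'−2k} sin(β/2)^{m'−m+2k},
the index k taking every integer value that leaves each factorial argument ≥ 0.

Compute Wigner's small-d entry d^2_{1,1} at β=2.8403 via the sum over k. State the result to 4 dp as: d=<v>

d^2_{1,1}(β=2.8403) via Wigner's sum:
With c≡cos(β/2)=0.150077 and s≡sin(β/2)=0.988674, N=[6·1·6·1]^{1/2}=6.000000
The bounds max(0,m−m')=0 and min(l+m,l−m')=1 give 2 terms
  k=0: (−1)^0·6.0000/(6)·0.1501^4·0.9887^0 = +0.000507
  k=1: (−1)^1·6.0000/(2)·0.1501^2·0.9887^2 = -0.066048
d^2_{1,1}(2.8403) = +0.000507 -0.066048 = -0.065540

d=-0.0655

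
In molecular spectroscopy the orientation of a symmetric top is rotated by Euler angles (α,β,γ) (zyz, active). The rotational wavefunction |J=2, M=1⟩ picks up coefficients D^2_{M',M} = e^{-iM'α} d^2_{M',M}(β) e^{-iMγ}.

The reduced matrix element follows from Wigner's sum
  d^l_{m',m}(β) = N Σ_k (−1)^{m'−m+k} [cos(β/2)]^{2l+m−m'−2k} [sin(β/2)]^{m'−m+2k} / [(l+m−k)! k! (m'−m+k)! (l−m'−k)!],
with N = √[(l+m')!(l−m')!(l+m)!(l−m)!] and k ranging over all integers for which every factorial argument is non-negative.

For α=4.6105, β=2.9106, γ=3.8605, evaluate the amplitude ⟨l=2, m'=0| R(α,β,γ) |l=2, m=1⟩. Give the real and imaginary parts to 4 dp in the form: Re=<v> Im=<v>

Re=0.2054 Im=-0.1798

First d^2_{0,1}(β=2.9106), then the phase factors e^{-i(0)α} and e^{-i(1)γ}:
c=cos(2.9106/2)=0.115240, s=sin(2.9106/2)=0.993338; N=√[2·2·6·1]=4.898979
Admissible k: 1..2 (factorial args all ≥0)
  k=1: (−1)^0·4.8990/(2)·0.1152^3·0.9933^1 = +0.003724
  k=2: (−1)^1·4.8990/(2)·0.1152^1·0.9933^3 = -0.276674
d^2_{0,1}(2.9106) = +0.003724 -0.276674 = -0.272950
Phases: e^{-i·(0)·4.6105}=+1.000000+0.000000i, e^{-i·(1)·3.8605}=-0.752526+0.658563i ⇒ D=+0.205402-0.179755i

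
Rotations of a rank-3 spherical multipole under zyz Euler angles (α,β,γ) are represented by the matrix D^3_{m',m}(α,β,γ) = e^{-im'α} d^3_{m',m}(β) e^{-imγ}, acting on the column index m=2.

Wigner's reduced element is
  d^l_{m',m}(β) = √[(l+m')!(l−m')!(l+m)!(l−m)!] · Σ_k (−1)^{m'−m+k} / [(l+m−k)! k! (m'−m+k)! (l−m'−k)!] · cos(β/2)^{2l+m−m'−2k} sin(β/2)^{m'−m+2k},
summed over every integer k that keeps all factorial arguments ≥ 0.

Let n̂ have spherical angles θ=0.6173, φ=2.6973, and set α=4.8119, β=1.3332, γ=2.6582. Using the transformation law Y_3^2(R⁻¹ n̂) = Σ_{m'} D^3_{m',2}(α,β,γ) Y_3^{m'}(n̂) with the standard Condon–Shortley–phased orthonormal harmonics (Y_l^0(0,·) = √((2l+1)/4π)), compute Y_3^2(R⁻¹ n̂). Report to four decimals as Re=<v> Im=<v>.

Need the full column D^3_{m',2} for m'=−3..3 at α=4.8119, β=1.3332, γ=2.6582.
cos(β/2)=0.785928, sin(β/2)=0.618317
d^3_{-3,2}: single k=5 term ⇒ +0.173987;  D = -0.165932+0.052326i
d^3_{-2,2}: k∈[4..5] ⇒ +0.451421 -0.055882 = +0.395540;  D = -0.155846-0.363543i
d^3_{-1,2}: k∈[3..4] ⇒ +0.725794 -0.224616 = +0.501178;  D = +0.438740-0.242254i
d^3_{0,2}: k∈[2..3] ⇒ +0.798943 -0.494507 = +0.304436;  D = +0.172904+0.250570i
d^3_{1,2}: k∈[1..2] ⇒ +0.586309 -0.725794 = -0.139485;  D = +0.106367-0.090234i
d^3_{2,2}: k∈[0..1] ⇒ +0.235667 -0.729332 = -0.493665;  D = +0.355175+0.342864i
d^3_{3,2}: single k=0 term ⇒ -0.454153;  D = -0.281400+0.356467i
Y_3^{m'}(θ=0.6173,φ=2.6973) and Σ D·Y over m':
  (-0.1659+0.0523i)·(-0.0191-0.0786i)  (-0.1558-0.3635i)·(+0.1761+0.2167i)  (+0.4387-0.2423i)·(-0.3927-0.1869i)  (+0.1729+0.2506i)·(+0.0988+0.0000i)  (+0.1064-0.0902i)·(+0.3927-0.1869i)  (+0.3552+0.3429i)·(+0.1761-0.2167i)  (-0.2814+0.3565i)·(+0.0191-0.0786i)
Y_3^2(R⁻¹ n̂) = +0.042560-0.090853i

Re=0.0426 Im=-0.0909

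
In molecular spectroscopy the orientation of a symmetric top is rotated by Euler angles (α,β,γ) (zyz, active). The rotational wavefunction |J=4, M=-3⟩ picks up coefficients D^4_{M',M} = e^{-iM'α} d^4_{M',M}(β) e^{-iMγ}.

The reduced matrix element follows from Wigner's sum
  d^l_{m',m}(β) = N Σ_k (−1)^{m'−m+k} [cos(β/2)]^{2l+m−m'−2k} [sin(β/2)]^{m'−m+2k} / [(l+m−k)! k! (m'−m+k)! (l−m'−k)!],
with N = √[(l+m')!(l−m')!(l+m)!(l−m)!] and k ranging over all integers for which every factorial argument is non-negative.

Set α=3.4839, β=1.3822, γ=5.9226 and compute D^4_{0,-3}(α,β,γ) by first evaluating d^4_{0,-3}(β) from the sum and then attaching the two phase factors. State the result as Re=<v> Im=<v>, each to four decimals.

Re=-0.1235 Im=0.2320

D^4_{0,-3}(3.4839,1.3822,5.9226) = e^{-i·0·3.4839}·d^4_{0,-3}(1.3822)·e^{-i·-3·5.9226}. Compute d first:
With c≡cos(β/2)=0.770545 and s≡sin(β/2)=0.637385, N=[24·24·1·5040]^{1/2}=1703.830978
Admissible k: 0..1 (factorial args all ≥0)
  k=0: (−1)^3·1703.8310/(144)·0.7705^5·0.6374^3 = -0.832264
  k=1: (−1)^4·1703.8310/(144)·0.7705^3·0.6374^5 = +0.569467
d^4_{0,-3}(1.3822) = -0.832264 +0.569467 = -0.262797
Phases: e^{-i·(0)·3.4839}=+1.000000+0.000000i, e^{-i·(-3)·5.9226}=+0.469779-0.882784i ⇒ D=-0.123456+0.231993i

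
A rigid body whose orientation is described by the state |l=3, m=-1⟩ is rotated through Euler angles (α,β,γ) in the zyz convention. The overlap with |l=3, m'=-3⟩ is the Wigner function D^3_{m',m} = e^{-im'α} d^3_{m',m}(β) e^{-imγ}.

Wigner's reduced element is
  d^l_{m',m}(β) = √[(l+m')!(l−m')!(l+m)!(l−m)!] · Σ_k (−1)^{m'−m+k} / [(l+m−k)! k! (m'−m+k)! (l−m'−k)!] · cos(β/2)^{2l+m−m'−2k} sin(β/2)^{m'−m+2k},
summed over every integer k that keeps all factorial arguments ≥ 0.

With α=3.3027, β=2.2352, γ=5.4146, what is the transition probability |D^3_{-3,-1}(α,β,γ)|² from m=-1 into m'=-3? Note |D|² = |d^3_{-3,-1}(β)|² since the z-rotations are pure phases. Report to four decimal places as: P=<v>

P=0.0132

D^3_{-3,-1}(3.3027,2.2352,5.4146) = e^{-i·-3·3.3027}·d^3_{-3,-1}(2.2352)·e^{-i·-1·5.4146}. Compute d first:
With c≡cos(β/2)=0.437841 and s≡sin(β/2)=0.899052, N=[1·720·2·24]^{1/2}=185.903201
k: max(0,(-1)−(-3))=2 … min(3+(-1),3−(-3))=2
  k=2: (−1)^0·185.9032/(48)·0.4378^4·0.8991^2 = +0.115049
d^3_{-3,-1}(2.2352) = +0.115049
|D^3_{-3,-1}|² = |d^3_{-3,-1}(β)|² = (+0.115049)² = 0.013236 (the z-rotation phases have unit modulus)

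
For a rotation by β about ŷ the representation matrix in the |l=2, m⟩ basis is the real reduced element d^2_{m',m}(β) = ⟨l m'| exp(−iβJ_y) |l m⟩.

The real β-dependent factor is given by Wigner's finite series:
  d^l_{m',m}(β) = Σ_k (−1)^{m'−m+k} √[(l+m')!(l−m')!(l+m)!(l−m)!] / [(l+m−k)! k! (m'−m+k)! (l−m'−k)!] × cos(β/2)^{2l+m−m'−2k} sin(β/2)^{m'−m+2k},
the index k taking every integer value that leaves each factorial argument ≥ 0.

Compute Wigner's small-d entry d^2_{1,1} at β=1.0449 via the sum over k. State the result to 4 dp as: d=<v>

d=0.0030

d^2_{1,1}(β=1.0449) via Wigner's sum:
Half-angle: c=0.866599, s=0.499005. N=√(6·1·6·1)=6.000000
The bounds max(0,m−m')=0 and min(l+m,l−m')=1 give 2 terms
  k=0: (−1)^0·6.0000/(6)·0.8666^4·0.4990^0 = +0.563992
  k=1: (−1)^1·6.0000/(2)·0.8666^2·0.4990^2 = -0.561006
d^2_{1,1}(1.0449) = +0.563992 -0.561006 = +0.002987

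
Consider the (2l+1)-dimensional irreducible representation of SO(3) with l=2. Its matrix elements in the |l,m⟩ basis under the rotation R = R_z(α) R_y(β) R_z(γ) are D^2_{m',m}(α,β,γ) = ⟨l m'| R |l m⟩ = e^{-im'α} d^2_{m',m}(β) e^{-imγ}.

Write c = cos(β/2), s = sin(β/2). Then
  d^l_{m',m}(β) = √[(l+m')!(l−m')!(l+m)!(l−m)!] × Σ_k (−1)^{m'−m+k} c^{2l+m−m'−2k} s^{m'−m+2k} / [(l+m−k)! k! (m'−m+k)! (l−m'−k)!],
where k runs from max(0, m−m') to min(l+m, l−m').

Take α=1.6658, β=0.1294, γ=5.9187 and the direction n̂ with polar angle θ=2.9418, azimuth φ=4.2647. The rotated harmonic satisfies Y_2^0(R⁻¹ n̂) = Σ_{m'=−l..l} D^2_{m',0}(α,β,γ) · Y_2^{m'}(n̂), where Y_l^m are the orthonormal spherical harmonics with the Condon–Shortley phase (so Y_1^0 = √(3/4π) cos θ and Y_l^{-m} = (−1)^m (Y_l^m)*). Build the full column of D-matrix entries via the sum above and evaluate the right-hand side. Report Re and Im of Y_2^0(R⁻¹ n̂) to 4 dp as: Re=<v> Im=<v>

Need the full column D^2_{m',0} for m'=−2..2 at α=1.6658, β=0.1294, γ=5.9187.
cos(β/2)=0.997908, sin(β/2)=0.064655
d^2_{-2,0}: single k=2 term ⇒ +0.010197;  D = -0.010013-0.001926i
d^2_{-1,0}: k∈[1..2] ⇒ +0.157379 -0.000661 = +0.156719;  D = -0.014866+0.156012i
d^2_{0,0}: k∈[0..2] ⇒ +0.991657 -0.016651 +0.000017 = +0.975023;  D = +0.975023+0.000000i
d^2_{1,0}: k∈[0..1] ⇒ -0.157379 +0.000661 = -0.156719;  D = +0.014866+0.156012i
d^2_{2,0}: single k=0 term ⇒ +0.010197;  D = -0.010013+0.001926i
Y_2^{m'}(θ=2.9418,φ=4.2647) and Σ D·Y over m':
  (-0.0100-0.0019i)·(-0.0095-0.0119i)  (-0.0149+0.1560i)·(+0.0651-0.1355i)  (+0.9750+0.0000i)·(+0.5935+0.0000i)  (+0.0149+0.1560i)·(-0.0651-0.1355i)  (-0.0100+0.0019i)·(-0.0095+0.0119i)
Y_2^0(R⁻¹ n̂) = +0.619169-0.000000i

Re=0.6192 Im=0.0000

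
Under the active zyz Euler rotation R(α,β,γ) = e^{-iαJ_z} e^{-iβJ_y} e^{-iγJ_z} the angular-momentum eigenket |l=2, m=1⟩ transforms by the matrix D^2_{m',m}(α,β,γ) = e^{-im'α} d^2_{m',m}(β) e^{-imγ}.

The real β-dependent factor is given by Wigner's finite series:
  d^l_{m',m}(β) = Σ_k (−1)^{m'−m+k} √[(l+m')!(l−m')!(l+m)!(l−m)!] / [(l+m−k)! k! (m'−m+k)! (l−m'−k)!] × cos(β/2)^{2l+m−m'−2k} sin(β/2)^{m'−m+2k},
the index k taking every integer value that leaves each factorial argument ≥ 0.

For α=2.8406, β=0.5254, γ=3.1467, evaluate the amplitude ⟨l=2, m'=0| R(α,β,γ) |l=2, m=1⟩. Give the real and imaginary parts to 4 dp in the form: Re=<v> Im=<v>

D^2_{0,1}(2.8406,0.5254,3.1467) = e^{-i·0·2.8406}·d^2_{0,1}(0.5254)·e^{-i·1·3.1467}. Compute d first:
Half-angle: c=0.965692, s=0.259689. N=√(2·2·6·1)=4.898979
The bounds max(0,m−m')=1 and min(l+m,l−m')=2 give 2 terms
  k=1: (−1)^0·4.8990/(2)·0.9657^3·0.2597^1 = +0.572856
  k=2: (−1)^1·4.8990/(2)·0.9657^1·0.2597^3 = -0.041426
d^2_{0,1}(0.5254) = +0.572856 -0.041426 = +0.531430
Phases: e^{-i·(0)·2.8406}=+1.000000+0.000000i, e^{-i·(1)·3.1467}=-0.999987+0.005107i ⇒ D=-0.531423+0.002714i

Re=-0.5314 Im=0.0027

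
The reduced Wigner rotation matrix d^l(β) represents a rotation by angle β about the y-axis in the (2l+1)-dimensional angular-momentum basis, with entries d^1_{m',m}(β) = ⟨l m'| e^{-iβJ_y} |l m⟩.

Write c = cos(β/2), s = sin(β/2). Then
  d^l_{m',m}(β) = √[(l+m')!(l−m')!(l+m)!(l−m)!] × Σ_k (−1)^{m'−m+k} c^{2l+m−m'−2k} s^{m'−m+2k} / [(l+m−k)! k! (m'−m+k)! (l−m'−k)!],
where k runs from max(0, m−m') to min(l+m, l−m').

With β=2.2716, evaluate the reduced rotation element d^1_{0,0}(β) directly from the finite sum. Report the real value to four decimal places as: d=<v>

d^1_{0,0}(β=2.2716) via Wigner's sum:
c=cos(2.2716/2)=0.421407, s=sin(2.2716/2)=0.906872; N=√[1·1·1·1]=1.000000
Admissible k: 0..1 (factorial args all ≥0)
  k=0: (−1)^0·1.0000/(1)·0.4214^2·0.9069^0 = +0.177584
  k=1: (−1)^1·1.0000/(1)·0.4214^0·0.9069^2 = -0.822416
d^1_{0,0}(2.2716) = +0.177584 -0.822416 = -0.644832

d=-0.6448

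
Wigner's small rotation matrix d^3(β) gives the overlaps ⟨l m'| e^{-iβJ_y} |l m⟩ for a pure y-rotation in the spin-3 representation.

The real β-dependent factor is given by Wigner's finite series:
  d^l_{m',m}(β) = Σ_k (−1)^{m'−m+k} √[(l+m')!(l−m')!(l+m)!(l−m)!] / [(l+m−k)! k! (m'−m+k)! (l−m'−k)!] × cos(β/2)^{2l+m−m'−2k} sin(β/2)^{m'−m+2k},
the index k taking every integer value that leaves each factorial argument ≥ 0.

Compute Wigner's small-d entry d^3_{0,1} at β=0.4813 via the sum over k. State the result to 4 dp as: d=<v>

d^3_{0,1}(β=0.4813) via Wigner's sum:
With c≡cos(β/2)=0.971183 and s≡sin(β/2)=0.238334, N=[6·6·24·2]^{1/2}=41.569219
The bounds max(0,m−m')=1 and min(l+m,l−m')=3 give 3 terms
  k=1: (−1)^0·41.5692/(12)·0.9712^5·0.2383^1 = +0.713317
  k=2: (−1)^1·41.5692/(4)·0.9712^3·0.2383^3 = -0.128876
  k=3: (−1)^2·41.5692/(12)·0.9712^1·0.2383^5 = +0.002587
d^3_{0,1}(0.4813) = +0.713317 -0.128876 +0.002587 = +0.587028

d=0.5870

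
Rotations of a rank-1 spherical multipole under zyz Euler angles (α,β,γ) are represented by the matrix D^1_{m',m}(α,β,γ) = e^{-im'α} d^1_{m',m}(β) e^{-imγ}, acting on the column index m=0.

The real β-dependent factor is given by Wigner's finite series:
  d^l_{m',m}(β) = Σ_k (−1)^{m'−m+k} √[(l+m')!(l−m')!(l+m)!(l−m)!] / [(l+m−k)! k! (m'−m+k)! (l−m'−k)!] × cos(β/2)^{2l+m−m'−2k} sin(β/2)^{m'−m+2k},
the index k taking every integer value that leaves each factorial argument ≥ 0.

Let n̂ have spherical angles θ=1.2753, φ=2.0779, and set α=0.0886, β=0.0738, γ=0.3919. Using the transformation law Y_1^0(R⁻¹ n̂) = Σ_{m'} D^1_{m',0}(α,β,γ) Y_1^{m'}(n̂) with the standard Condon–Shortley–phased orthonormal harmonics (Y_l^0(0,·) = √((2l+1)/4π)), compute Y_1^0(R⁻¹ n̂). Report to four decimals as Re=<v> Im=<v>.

Need the full column D^1_{m',0} for m'=−1..1 at α=0.0886, β=0.0738, γ=0.3919.
cos(β/2)=0.999319, sin(β/2)=0.036892
d^1_{-1,0}: single k=1 term ⇒ +0.052137;  D = +0.051933+0.004613i
d^1_{0,0}: k∈[0..1] ⇒ +0.998639 -0.001361 = +0.997278;  D = +0.997278+0.000000i
d^1_{1,0}: single k=0 term ⇒ -0.052137;  D = -0.051933+0.004613i
Y_1^{m'}(θ=1.2753,φ=2.0779) and Σ D·Y over m':
  (+0.0519+0.0046i)·(-0.1605-0.2889i)  (+0.9973+0.0000i)·(+0.1423+0.0000i)  (-0.0519+0.0046i)·(+0.1605-0.2889i)
Y_1^0(R⁻¹ n̂) = +0.127895+0.000000i

Re=0.1279 Im=0.0000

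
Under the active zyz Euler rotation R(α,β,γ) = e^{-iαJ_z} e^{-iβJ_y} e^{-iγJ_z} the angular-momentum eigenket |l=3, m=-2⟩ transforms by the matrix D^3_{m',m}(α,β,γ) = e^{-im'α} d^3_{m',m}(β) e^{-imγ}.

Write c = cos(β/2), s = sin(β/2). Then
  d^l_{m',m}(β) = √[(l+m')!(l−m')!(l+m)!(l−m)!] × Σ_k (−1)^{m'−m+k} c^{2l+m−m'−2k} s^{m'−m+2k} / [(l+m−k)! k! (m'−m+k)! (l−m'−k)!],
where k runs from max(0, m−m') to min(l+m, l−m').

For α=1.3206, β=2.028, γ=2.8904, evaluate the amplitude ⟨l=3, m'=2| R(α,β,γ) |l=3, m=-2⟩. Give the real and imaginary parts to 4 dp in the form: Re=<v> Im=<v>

First d^3_{2,-2}(β=2.028), then the phase factors e^{-i(2)α} and e^{-i(-2)γ}:
With c≡cos(β/2)=0.528469 and s≡sin(β/2)=0.848953, N=[120·1·1·120]^{1/2}=120.000000
k∈{0,1} keeps every argument non-negative
  k=0: (−1)^4·120.0000/(24)·0.5285^2·0.8490^4 = +0.725342
  k=1: (−1)^5·120.0000/(120)·0.5285^0·0.8490^6 = -0.374369
d^3_{2,-2}(2.028) = +0.725342 -0.374369 = +0.350973
Phases: e^{-i·(2)·1.3206}=-0.877394-0.479770i, e^{-i·(-2)·2.8904}=+0.876436-0.481517i ⇒ D=-0.350972+0.000699i

Re=-0.3510 Im=0.0007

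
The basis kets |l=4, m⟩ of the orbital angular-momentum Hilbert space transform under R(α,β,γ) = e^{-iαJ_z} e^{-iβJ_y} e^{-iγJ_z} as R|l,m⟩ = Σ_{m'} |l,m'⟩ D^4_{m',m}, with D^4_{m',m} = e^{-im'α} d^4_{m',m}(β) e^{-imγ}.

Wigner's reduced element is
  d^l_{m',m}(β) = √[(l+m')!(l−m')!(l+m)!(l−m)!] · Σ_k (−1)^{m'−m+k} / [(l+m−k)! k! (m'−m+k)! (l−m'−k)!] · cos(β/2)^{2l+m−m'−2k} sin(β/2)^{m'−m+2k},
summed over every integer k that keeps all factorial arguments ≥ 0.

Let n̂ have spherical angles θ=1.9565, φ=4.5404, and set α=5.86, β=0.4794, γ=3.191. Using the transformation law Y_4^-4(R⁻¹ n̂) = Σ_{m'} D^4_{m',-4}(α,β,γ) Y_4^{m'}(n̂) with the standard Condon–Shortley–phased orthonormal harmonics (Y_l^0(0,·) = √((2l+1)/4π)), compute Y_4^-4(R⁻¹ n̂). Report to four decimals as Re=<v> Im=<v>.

Re=0.0690 Im=-0.3918

Need the full column D^4_{m',-4} for m'=−4..4 at α=5.86, β=0.4794, γ=3.191.
cos(β/2)=0.971409, sin(β/2)=0.237411
d^4_{-4,-4}: single k=0 term ⇒ +0.792899;  D = +0.059953-0.790629i
d^4_{-3,-4}: single k=0 term ⇒ -0.548103;  D = -0.262231+0.481302i
d^4_{-2,-4}: single k=0 term ⇒ +0.250608;  D = +0.199696-0.151413i
d^4_{-1,-4}: single k=0 term ⇒ -0.086618;  D = -0.084424+0.019372i
d^4_{0,-4}: single k=0 term ⇒ +0.023668;  D = +0.023207+0.004647i
d^4_{1,-4}: single k=0 term ⇒ -0.005174;  D = -0.004208-0.003010i
d^4_{2,-4}: single k=0 term ⇒ +0.000894;  D = +0.000450+0.000773i
d^4_{3,-4}: single k=0 term ⇒ -0.000117;  D = -0.000012-0.000116i
d^4_{4,-4}: single k=0 term ⇒ +0.000010;  D = -0.000003+0.000010i
Y_4^{m'}(θ=1.9565,φ=4.5404) and Σ D·Y over m':
  (+0.0600-0.7906i)·(+0.2520+0.2071i)  (-0.2622+0.4813i)·(-0.1848+0.3258i)  (+0.1997-0.1514i)·(+0.0025+0.0009i)  (-0.0844+0.0194i)·(-0.0567+0.3264i)  (+0.0232+0.0046i)·(-0.0576+0.0000i)  (-0.0042-0.0030i)·(+0.0567+0.3264i)  (+0.0004+0.0008i)·(+0.0025-0.0009i)  (-0.0000-0.0001i)·(+0.1848+0.3258i)  (-0.0000+0.0000i)·(+0.2520-0.2071i)
Y_4^-4(R⁻¹ n̂) = +0.069028-0.391848i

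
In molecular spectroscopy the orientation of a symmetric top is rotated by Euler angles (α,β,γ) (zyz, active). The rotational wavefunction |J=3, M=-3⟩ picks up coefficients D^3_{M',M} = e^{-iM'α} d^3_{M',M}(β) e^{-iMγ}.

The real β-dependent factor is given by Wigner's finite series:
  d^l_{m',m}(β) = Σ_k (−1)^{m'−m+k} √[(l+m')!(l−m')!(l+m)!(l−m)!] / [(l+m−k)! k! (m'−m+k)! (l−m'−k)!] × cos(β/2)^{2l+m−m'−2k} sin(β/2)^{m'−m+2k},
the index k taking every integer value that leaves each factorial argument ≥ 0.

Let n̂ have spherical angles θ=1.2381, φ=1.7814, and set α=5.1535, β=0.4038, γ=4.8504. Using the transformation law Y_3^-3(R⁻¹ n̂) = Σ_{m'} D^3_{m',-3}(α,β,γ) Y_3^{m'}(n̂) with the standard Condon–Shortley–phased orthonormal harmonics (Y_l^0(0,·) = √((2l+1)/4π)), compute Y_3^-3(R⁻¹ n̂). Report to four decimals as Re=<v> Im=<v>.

Re=0.3636 Im=-0.1998

Need the full column D^3_{m',-3} for m'=−3..3 at α=5.1535, β=0.4038, γ=4.8504.
cos(β/2)=0.979687, sin(β/2)=0.200531
d^3_{-3,-3}: single k=0 term ⇒ +0.884148;  D = +0.146592-0.871911i
d^3_{-2,-3}: single k=0 term ⇒ -0.443297;  D = -0.426695+0.120180i
d^3_{-1,-3}: single k=0 term ⇒ +0.143469;  D = +0.094132+0.108271i
d^3_{0,-3}: single k=0 term ⇒ -0.033910;  D = +0.013642-0.031044i
d^3_{1,-3}: single k=0 term ⇒ +0.006011;  D = -0.006009+0.000163i
d^3_{2,-3}: single k=0 term ⇒ -0.000778;  D = +0.000351+0.000694i
d^3_{3,-3}: single k=0 term ⇒ +0.000065;  D = +0.000040-0.000051i
Y_3^{m'}(θ=1.2381,φ=1.7814) and Σ D·Y over m':
  (+0.1466-0.8719i)·(+0.2081+0.2843i)  (-0.4267+0.1202i)·(-0.2721+0.1219i)  (+0.0941+0.1083i)·(+0.0298+0.1394i)  (+0.0136-0.0310i)·(-0.3006+0.0000i)  (-0.0060+0.0002i)·(-0.0298+0.1394i)  (+0.0004+0.0007i)·(-0.2721-0.1219i)  (+0.0000-0.0001i)·(-0.2081+0.2843i)
Y_3^-3(R⁻¹ n̂) = +0.363585-0.199829i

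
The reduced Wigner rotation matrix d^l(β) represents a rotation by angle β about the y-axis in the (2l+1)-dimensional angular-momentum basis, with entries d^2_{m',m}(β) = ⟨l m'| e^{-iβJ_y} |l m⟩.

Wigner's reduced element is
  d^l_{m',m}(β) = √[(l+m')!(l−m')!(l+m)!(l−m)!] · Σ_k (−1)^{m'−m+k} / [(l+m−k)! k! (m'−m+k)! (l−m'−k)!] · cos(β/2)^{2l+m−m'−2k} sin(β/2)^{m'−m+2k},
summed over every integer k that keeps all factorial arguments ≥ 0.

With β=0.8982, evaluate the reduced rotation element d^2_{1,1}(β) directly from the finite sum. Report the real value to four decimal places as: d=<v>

d^2_{1,1}(β=0.8982) via Wigner's sum:
With c≡cos(β/2)=0.900838 and s≡sin(β/2)=0.434155, N=[6·1·6·1]^{1/2}=6.000000
The bounds max(0,m−m')=0 and min(l+m,l−m')=1 give 2 terms
  k=0: (−1)^0·6.0000/(6)·0.9008^4·0.4342^0 = +0.658548
  k=1: (−1)^1·6.0000/(2)·0.9008^2·0.4342^2 = -0.458886
d^2_{1,1}(0.8982) = +0.658548 -0.458886 = +0.199662

d=0.1997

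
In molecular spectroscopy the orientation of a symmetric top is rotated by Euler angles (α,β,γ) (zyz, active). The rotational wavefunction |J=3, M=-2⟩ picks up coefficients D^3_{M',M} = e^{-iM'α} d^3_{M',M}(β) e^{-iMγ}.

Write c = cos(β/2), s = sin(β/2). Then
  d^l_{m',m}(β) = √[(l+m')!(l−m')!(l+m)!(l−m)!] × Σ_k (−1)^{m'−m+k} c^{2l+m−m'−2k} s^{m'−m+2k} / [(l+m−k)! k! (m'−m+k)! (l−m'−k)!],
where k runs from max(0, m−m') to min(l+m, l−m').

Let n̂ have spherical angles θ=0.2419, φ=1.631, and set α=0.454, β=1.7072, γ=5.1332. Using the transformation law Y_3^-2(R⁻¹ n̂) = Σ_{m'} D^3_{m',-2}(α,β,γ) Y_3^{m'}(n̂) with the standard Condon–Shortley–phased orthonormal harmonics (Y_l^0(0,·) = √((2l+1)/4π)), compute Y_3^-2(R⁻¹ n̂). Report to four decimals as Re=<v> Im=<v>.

Re=0.0117 Im=0.0401

Need the full column D^3_{m',-2} for m'=−3..3 at α=0.454, β=1.7072, γ=5.1332.
cos(β/2)=0.657274, sin(β/2)=0.753651
d^3_{-3,-2}: single k=1 term ⇒ +0.226454;  D = +0.133930-0.182603i
d^3_{-2,-2}: k∈[0..1] ⇒ +0.080627 -0.530027 = -0.449400;  D = -0.079937+0.442233i
d^3_{-1,-2}: k∈[0..1] ⇒ -0.292350 +0.768744 = +0.476393;  D = -0.129443-0.458470i
d^3_{0,-2}: k∈[0..1] ⇒ +0.580615 -0.763372 = -0.182757;  D = +0.121762+0.136286i
d^3_{1,-2}: k∈[0..1] ⇒ -0.768744 +0.505358 = -0.263385;  D = +0.243845+0.099556i
d^3_{2,-2}: k∈[0..1] ⇒ +0.696860 -0.183241 = +0.513619;  D = -0.512488+0.034068i
d^3_{3,-2}: single k=0 term ⇒ -0.391449;  D = +0.339633-0.194632i
Y_3^{m'}(θ=0.2419,φ=1.631) and Σ D·Y over m':
  (+0.1339-0.1826i)·(+0.0010+0.0056i)  (-0.0799+0.4422i)·(-0.0565+0.0068i)  (-0.1294-0.4585i)·(-0.0173-0.2869i)  (+0.1218+0.1363i)·(+0.6207+0.0000i)  (+0.2438+0.0996i)·(+0.0173-0.2869i)  (-0.5125+0.0341i)·(-0.0565-0.0068i)  (+0.3396-0.1946i)·(-0.0010+0.0056i)
Y_3^-2(R⁻¹ n̂) = +0.011657+0.040134i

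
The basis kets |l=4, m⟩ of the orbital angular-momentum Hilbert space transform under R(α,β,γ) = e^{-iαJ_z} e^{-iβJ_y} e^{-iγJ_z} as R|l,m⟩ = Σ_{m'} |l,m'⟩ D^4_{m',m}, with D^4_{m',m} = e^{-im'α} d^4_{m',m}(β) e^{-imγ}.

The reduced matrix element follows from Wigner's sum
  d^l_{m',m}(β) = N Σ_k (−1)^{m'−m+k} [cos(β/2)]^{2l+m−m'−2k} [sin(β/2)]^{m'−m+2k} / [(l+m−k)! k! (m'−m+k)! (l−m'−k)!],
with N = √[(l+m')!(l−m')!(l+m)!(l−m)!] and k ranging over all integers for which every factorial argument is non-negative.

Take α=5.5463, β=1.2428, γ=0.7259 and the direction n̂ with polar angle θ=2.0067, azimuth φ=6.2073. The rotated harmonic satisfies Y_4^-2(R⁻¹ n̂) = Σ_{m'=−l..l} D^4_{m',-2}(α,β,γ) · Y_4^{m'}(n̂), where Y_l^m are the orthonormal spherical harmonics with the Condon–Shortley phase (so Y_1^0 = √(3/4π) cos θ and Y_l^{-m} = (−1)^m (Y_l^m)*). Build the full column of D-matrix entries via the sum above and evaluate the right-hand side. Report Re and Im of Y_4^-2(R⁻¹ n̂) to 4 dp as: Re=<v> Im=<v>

Re=0.2487 Im=0.0013

Need the full column D^4_{m',-2} for m'=−4..4 at α=5.5463, β=1.2428, γ=0.7259.
cos(β/2)=0.813064, sin(β/2)=0.582174
d^4_{-4,-2}: single k=2 term ⇒ +0.518124;  D = +0.038851-0.516665i
d^4_{-3,-2}: k∈[1..2] ⇒ +0.511671 -0.786988 = -0.275317;  D = -0.199776+0.189443i
d^4_{-2,-2}: k∈[0..2] ⇒ +0.190985 -1.174995 +0.753012 = -0.230998;  D = -0.230942+0.005075i
d^4_{-1,-2}: k∈[0..2] ⇒ -0.580180 +1.487267 -0.508339 = +0.398747;  D = +0.301114+0.261400i
d^4_{0,-2}: k∈[0..2] ⇒ +0.928915 -1.269991 +0.244168 = -0.096909;  D = -0.011505-0.096223i
d^4_{1,-2}: k∈[0..2] ⇒ -0.991511 +0.762509 -0.078186 = -0.307189;  D = +0.177959-0.250391i
d^4_{2,-2}: k∈[0..2] ⇒ +0.753012 -0.308850 +0.013195 = +0.457357;  D = -0.446727+0.098033i
d^4_{3,-2}: k∈[0..1] ⇒ -0.403482 +0.068954 = -0.334528;  D = +0.290166+0.166471i
d^4_{4,-2}: single k=0 term ⇒ +0.136190;  D = -0.041941-0.129571i
Y_4^{m'}(θ=2.0067,φ=6.2073) and Σ D·Y over m':
  (+0.0389-0.5167i)·(+0.2851+0.0893i)  (-0.1998+0.1894i)·(-0.3835-0.0888i)  (-0.2309+0.0051i)·(+0.0674+0.0103i)  (+0.3011+0.2614i)·(+0.3163+0.0241i)  (-0.0115-0.0962i)·(-0.1307+0.0000i)  (+0.1780-0.2504i)·(-0.3163+0.0241i)  (-0.4467+0.0980i)·(+0.0674-0.0103i)  (+0.2902+0.1665i)·(+0.3835-0.0888i)  (-0.0419-0.1296i)·(+0.2851-0.0893i)
Y_4^-2(R⁻¹ n̂) = +0.248710+0.001272i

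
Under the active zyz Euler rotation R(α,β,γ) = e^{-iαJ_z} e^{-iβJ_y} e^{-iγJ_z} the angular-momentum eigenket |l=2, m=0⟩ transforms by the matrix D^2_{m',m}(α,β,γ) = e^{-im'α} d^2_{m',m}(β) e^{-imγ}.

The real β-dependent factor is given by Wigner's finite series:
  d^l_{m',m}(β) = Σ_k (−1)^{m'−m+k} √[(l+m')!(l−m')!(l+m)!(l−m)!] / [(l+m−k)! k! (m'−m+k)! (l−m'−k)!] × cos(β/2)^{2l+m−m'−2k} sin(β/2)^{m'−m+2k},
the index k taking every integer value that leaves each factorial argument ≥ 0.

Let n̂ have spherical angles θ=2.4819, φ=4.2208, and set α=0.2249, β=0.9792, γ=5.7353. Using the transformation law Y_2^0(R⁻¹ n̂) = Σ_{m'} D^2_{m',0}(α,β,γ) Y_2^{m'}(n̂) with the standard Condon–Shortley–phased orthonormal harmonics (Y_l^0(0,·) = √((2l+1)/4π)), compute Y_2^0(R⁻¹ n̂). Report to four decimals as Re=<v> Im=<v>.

Need the full column D^2_{m',0} for m'=−2..2 at α=0.2249, β=0.9792, γ=5.7353.
cos(β/2)=0.882521, sin(β/2)=0.470273
d^2_{-2,0}: single k=2 term ⇒ +0.421916;  D = +0.379949+0.183443i
d^2_{-1,0}: k∈[1..2] ⇒ +0.791773 -0.224828 = +0.566945;  D = +0.552667+0.126434i
d^2_{0,0}: k∈[0..2] ⇒ +0.606597 -0.688985 +0.048910 = -0.033478;  D = -0.033478+0.000000i
d^2_{1,0}: k∈[0..1] ⇒ -0.791773 +0.224828 = -0.566945;  D = -0.552667+0.126434i
d^2_{2,0}: single k=0 term ⇒ +0.421916;  D = +0.379949-0.183443i
Y_2^{m'}(θ=2.4819,φ=4.2208) and Σ D·Y over m':
  (+0.3799+0.1834i)·(-0.0804-0.1208i)  (+0.5527+0.1264i)·(+0.1766-0.3298i)  (-0.0335+0.0000i)·(+0.2754+0.0000i)  (-0.5527+0.1264i)·(-0.1766-0.3298i)  (+0.3799-0.1834i)·(-0.0804+0.1208i)
Y_2^0(R⁻¹ n̂) = +0.252565-0.000000i

Re=0.2526 Im=0.0000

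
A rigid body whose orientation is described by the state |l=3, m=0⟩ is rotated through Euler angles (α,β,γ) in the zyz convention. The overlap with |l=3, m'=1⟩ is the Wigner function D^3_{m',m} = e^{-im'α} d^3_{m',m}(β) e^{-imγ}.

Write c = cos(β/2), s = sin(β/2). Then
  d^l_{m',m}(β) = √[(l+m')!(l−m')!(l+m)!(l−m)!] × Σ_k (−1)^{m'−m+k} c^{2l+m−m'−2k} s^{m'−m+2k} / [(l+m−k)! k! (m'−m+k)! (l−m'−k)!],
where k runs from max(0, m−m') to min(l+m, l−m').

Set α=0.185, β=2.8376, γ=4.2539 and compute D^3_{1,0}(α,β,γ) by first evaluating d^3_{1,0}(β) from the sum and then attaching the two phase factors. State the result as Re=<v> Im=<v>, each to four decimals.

Re=-0.4525 Im=0.0847

Split into d^3_{1,0}(β=2.8376) × two z-phases.
With c≡cos(β/2)=0.151412 and s≡sin(β/2)=0.988471, N=[24·2·6·6]^{1/2}=41.569219
The bounds max(0,m−m')=0 and min(l+m,l−m')=2 give 3 terms
  k=0: (−1)^1·41.5692/(12)·0.1514^5·0.9885^1 = -0.000272
  k=1: (−1)^2·41.5692/(4)·0.1514^3·0.9885^3 = +0.034840
  k=2: (−1)^3·41.5692/(12)·0.1514^1·0.9885^5 = -0.494959
d^3_{1,0}(2.8376) = -0.000272 +0.034840 -0.494959 = -0.460391
Attach z-rotation phases: D = e^{-i(1)(0.185)}·(-0.460391)·e^{-i(0)(4.2539)} = -0.452535+0.084687i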